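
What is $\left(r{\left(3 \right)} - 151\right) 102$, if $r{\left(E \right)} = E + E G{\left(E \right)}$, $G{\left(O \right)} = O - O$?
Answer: $-15096$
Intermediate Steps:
$G{\left(O \right)} = 0$
$r{\left(E \right)} = E$ ($r{\left(E \right)} = E + E 0 = E + 0 = E$)
$\left(r{\left(3 \right)} - 151\right) 102 = \left(3 - 151\right) 102 = \left(-148\right) 102 = -15096$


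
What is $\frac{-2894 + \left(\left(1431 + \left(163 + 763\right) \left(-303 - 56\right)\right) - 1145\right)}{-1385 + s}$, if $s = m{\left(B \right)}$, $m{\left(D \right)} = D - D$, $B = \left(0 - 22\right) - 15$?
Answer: $\frac{335042}{1385} \approx 241.91$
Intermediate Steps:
$B = -37$ ($B = -22 - 15 = -37$)
$m{\left(D \right)} = 0$
$s = 0$
$\frac{-2894 + \left(\left(1431 + \left(163 + 763\right) \left(-303 - 56\right)\right) - 1145\right)}{-1385 + s} = \frac{-2894 + \left(\left(1431 + \left(163 + 763\right) \left(-303 - 56\right)\right) - 1145\right)}{-1385 + 0} = \frac{-2894 + \left(\left(1431 + 926 \left(-359\right)\right) - 1145\right)}{-1385} = \left(-2894 + \left(\left(1431 - 332434\right) - 1145\right)\right) \left(- \frac{1}{1385}\right) = \left(-2894 - 332148\right) \left(- \frac{1}{1385}\right) = \left(-335042\right) \left(- \frac{1}{1385}\right) = \frac{335042}{1385}$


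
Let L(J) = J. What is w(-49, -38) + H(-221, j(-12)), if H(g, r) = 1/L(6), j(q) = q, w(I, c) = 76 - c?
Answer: 685/6 ≈ 114.17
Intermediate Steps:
H(g, r) = ⅙ (H(g, r) = 1/6 = ⅙)
w(-49, -38) + H(-221, j(-12)) = (76 - 1*(-38)) + ⅙ = (76 + 38) + ⅙ = 114 + ⅙ = 685/6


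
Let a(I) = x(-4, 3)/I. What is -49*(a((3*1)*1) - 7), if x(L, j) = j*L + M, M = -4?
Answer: 1813/3 ≈ 604.33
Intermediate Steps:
x(L, j) = -4 + L*j (x(L, j) = j*L - 4 = L*j - 4 = -4 + L*j)
a(I) = -16/I (a(I) = (-4 - 4*3)/I = (-4 - 12)/I = -16/I)
-49*(a((3*1)*1) - 7) = -49*(-16/((3*1)*1) - 7) = -49*(-16/(3*1) - 7) = -49*(-16/3 - 7) = -49*(-37/3) = 1813/3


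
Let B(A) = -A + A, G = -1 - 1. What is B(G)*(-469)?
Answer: 0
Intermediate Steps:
G = -2
B(A) = 0
B(G)*(-469) = 0*(-469) = 0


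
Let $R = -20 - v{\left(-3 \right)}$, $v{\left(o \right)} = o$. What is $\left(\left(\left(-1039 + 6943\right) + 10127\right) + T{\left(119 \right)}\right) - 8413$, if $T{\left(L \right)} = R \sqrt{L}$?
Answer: $7618 - 17 \sqrt{119} \approx 7432.6$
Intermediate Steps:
$R = -17$ ($R = -20 - -3 = -20 + 3 = -17$)
$T{\left(L \right)} = - 17 \sqrt{L}$
$\left(\left(\left(-1039 + 6943\right) + 10127\right) + T{\left(119 \right)}\right) - 8413 = \left(\left(\left(-1039 + 6943\right) + 10127\right) - 17 \sqrt{119}\right) - 8413 = \left(\left(5904 + 10127\right) - 17 \sqrt{119}\right) + \left(-10290 + 1877\right) = \left(16031 - 17 \sqrt{119}\right) - 8413 = 7618 - 17 \sqrt{119}$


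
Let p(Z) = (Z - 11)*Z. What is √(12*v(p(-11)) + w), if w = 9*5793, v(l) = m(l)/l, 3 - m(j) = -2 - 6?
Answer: √6308643/11 ≈ 228.34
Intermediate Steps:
p(Z) = Z*(-11 + Z) (p(Z) = (-11 + Z)*Z = Z*(-11 + Z))
m(j) = 11 (m(j) = 3 - (-2 - 6) = 3 - 1*(-8) = 3 + 8 = 11)
v(l) = 11/l
w = 52137
√(12*v(p(-11)) + w) = √(12*(11/((-11*(-11 - 11)))) + 52137) = √(12*(11/((-11*(-22)))) + 52137) = √(12*(11/242) + 52137) = √(12*(11*(1/242)) + 52137) = √(12*(1/22) + 52137) = √(6/11 + 52137) = √(573513/11) = √6308643/11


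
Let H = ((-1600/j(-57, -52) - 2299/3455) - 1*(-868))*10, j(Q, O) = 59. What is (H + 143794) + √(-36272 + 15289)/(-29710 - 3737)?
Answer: 6204885224/40769 - I*√20983/33447 ≈ 1.522e+5 - 0.0043309*I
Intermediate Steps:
H = 342547638/40769 (H = ((-1600/59 - 2299/3455) - 1*(-868))*10 = ((-1600*1/59 - 2299*1/3455) + 868)*10 = ((-1600/59 - 2299/3455) + 868)*10 = (-5663641/203845 + 868)*10 = (171273819/203845)*10 = 342547638/40769 ≈ 8402.2)
(H + 143794) + √(-36272 + 15289)/(-29710 - 3737) = (342547638/40769 + 143794) + √(-36272 + 15289)/(-29710 - 3737) = 6204885224/40769 + √(-20983)/(-33447) = 6204885224/40769 + (I*√20983)*(-1/33447) = 6204885224/40769 - I*√20983/33447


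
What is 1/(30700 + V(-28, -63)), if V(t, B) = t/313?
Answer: 313/9609072 ≈ 3.2573e-5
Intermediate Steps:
V(t, B) = t/313 (V(t, B) = t*(1/313) = t/313)
1/(30700 + V(-28, -63)) = 1/(30700 + (1/313)*(-28)) = 1/(30700 - 28/313) = 1/(9609072/313) = 313/9609072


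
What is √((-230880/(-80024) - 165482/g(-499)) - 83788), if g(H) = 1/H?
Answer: 5*√330164941396486/10003 ≈ 9082.5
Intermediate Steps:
√((-230880/(-80024) - 165482/g(-499)) - 83788) = √((-230880/(-80024) - 165482/(1/(-499))) - 83788) = √((-230880*(-1/80024) - 165482/(-1/499)) - 83788) = √((28860/10003 - 165482*(-499)) - 83788) = √((28860/10003 + 82575518) - 83788) = √(826002935414/10003 - 83788) = √(825164804050/10003) = 5*√330164941396486/10003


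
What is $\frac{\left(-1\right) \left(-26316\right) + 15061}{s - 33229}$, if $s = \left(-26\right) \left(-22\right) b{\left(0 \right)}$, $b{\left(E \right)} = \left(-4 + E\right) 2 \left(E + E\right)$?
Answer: $- \frac{5911}{4747} \approx -1.2452$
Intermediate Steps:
$b{\left(E \right)} = 2 E \left(-8 + 2 E\right)$ ($b{\left(E \right)} = \left(-8 + 2 E\right) 2 E = 2 E \left(-8 + 2 E\right)$)
$s = 0$ ($s = \left(-26\right) \left(-22\right) 4 \cdot 0 \left(-4 + 0\right) = 572 \cdot 4 \cdot 0 \left(-4\right) = 572 \cdot 0 = 0$)
$\frac{\left(-1\right) \left(-26316\right) + 15061}{s - 33229} = \frac{\left(-1\right) \left(-26316\right) + 15061}{0 - 33229} = \frac{26316 + 15061}{-33229} = 41377 \left(- \frac{1}{33229}\right) = - \frac{5911}{4747}$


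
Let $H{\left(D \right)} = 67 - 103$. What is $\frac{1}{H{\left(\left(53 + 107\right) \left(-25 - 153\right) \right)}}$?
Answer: $- \frac{1}{36} \approx -0.027778$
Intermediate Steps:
$H{\left(D \right)} = -36$
$\frac{1}{H{\left(\left(53 + 107\right) \left(-25 - 153\right) \right)}} = \frac{1}{-36} = - \frac{1}{36}$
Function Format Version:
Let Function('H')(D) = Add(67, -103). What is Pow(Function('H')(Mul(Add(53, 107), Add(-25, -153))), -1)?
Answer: Rational(-1, 36) ≈ -0.027778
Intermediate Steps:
Function('H')(D) = -36
Pow(Function('H')(Mul(Add(53, 107), Add(-25, -153))), -1) = Pow(-36, -1) = Rational(-1, 36)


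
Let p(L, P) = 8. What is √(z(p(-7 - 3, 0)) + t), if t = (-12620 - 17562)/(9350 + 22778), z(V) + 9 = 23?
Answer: √52661055/2008 ≈ 3.6139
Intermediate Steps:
z(V) = 14 (z(V) = -9 + 23 = 14)
t = -15091/16064 (t = -30182/32128 = -30182*1/32128 = -15091/16064 ≈ -0.93943)
√(z(p(-7 - 3, 0)) + t) = √(14 - 15091/16064) = √(209805/16064) = √52661055/2008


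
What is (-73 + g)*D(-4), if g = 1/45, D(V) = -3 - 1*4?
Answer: 22988/45 ≈ 510.84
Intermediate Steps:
D(V) = -7 (D(V) = -3 - 4 = -7)
g = 1/45 ≈ 0.022222
(-73 + g)*D(-4) = (-73 + 1/45)*(-7) = -3284/45*(-7) = 22988/45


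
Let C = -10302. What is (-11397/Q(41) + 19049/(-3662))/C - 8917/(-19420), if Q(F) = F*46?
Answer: 79495311719081/172719277441860 ≈ 0.46026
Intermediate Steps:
Q(F) = 46*F
(-11397/Q(41) + 19049/(-3662))/C - 8917/(-19420) = (-11397/(46*41) + 19049/(-3662))/(-10302) - 8917/(-19420) = (-11397/1886 + 19049*(-1/3662))*(-1/10302) - 8917*(-1/19420) = (-11397*1/1886 - 19049/3662)*(-1/10302) + 8917/19420 = (-11397/1886 - 19049/3662)*(-1/10302) + 8917/19420 = -19415557/1726633*(-1/10302) + 8917/19420 = 19415557/17787773166 + 8917/19420 = 79495311719081/172719277441860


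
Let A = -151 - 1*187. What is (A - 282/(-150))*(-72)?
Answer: 605016/25 ≈ 24201.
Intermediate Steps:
A = -338 (A = -151 - 187 = -338)
(A - 282/(-150))*(-72) = (-338 - 282/(-150))*(-72) = (-338 - 282*(-1/150))*(-72) = (-338 + 47/25)*(-72) = -8403/25*(-72) = 605016/25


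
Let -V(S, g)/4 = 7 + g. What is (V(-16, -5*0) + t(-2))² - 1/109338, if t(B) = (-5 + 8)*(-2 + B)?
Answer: 174940799/109338 ≈ 1600.0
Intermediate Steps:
V(S, g) = -28 - 4*g (V(S, g) = -4*(7 + g) = -28 - 4*g)
t(B) = -6 + 3*B (t(B) = 3*(-2 + B) = -6 + 3*B)
(V(-16, -5*0) + t(-2))² - 1/109338 = ((-28 - (-20)*0) + (-6 + 3*(-2)))² - 1/109338 = ((-28 - 4*0) + (-6 - 6))² - 1*1/109338 = ((-28 + 0) - 12)² - 1/109338 = (-28 - 12)² - 1/109338 = (-40)² - 1/109338 = 1600 - 1/109338 = 174940799/109338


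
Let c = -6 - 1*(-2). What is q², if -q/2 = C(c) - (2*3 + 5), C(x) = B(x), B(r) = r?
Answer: 900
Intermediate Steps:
c = -4 (c = -6 + 2 = -4)
C(x) = x
q = 30 (q = -2*(-4 - (2*3 + 5)) = -2*(-4 - (6 + 5)) = -2*(-4 - 1*11) = -2*(-4 - 11) = -2*(-15) = 30)
q² = 30² = 900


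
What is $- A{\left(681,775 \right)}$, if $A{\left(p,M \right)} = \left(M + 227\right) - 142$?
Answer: $-860$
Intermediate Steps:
$A{\left(p,M \right)} = 85 + M$ ($A{\left(p,M \right)} = \left(227 + M\right) - 142 = 85 + M$)
$- A{\left(681,775 \right)} = - (85 + 775) = \left(-1\right) 860 = -860$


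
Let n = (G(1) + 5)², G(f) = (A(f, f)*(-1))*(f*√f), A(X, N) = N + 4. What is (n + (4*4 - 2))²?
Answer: 196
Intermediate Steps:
A(X, N) = 4 + N
G(f) = f^(3/2)*(-4 - f) (G(f) = ((4 + f)*(-1))*(f*√f) = (-4 - f)*f^(3/2) = f^(3/2)*(-4 - f))
n = 0 (n = (1^(3/2)*(-4 - 1*1) + 5)² = (1*(-4 - 1) + 5)² = (1*(-5) + 5)² = (-5 + 5)² = 0² = 0)
(n + (4*4 - 2))² = (0 + (4*4 - 2))² = (0 + (16 - 2))² = (0 + 14)² = 14² = 196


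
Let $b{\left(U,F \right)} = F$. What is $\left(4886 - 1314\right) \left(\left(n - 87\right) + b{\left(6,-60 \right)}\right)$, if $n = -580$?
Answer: $-2596844$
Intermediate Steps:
$\left(4886 - 1314\right) \left(\left(n - 87\right) + b{\left(6,-60 \right)}\right) = \left(4886 - 1314\right) \left(\left(-580 - 87\right) - 60\right) = 3572 \left(-667 - 60\right) = 3572 \left(-727\right) = -2596844$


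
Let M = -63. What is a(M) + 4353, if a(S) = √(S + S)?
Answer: 4353 + 3*I*√14 ≈ 4353.0 + 11.225*I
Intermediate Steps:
a(S) = √2*√S (a(S) = √(2*S) = √2*√S)
a(M) + 4353 = √2*√(-63) + 4353 = √2*(3*I*√7) + 4353 = 3*I*√14 + 4353 = 4353 + 3*I*√14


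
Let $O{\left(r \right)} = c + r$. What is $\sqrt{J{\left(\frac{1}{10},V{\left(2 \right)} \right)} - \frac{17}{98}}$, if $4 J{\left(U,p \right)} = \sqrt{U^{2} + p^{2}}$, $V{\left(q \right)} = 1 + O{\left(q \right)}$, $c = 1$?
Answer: $\frac{\sqrt{-3400 + 490 \sqrt{1601}}}{140} \approx 0.90931$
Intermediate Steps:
$O{\left(r \right)} = 1 + r$
$V{\left(q \right)} = 2 + q$ ($V{\left(q \right)} = 1 + \left(1 + q\right) = 2 + q$)
$J{\left(U,p \right)} = \frac{\sqrt{U^{2} + p^{2}}}{4}$
$\sqrt{J{\left(\frac{1}{10},V{\left(2 \right)} \right)} - \frac{17}{98}} = \sqrt{\frac{\sqrt{\left(\frac{1}{10}\right)^{2} + \left(2 + 2\right)^{2}}}{4} - \frac{17}{98}} = \sqrt{\frac{\sqrt{\left(\frac{1}{10}\right)^{2} + 4^{2}}}{4} - \frac{17}{98}} = \sqrt{\frac{\sqrt{\frac{1}{100} + 16}}{4} - \frac{17}{98}} = \sqrt{\frac{\sqrt{\frac{1601}{100}}}{4} - \frac{17}{98}} = \sqrt{\frac{\frac{1}{10} \sqrt{1601}}{4} - \frac{17}{98}} = \sqrt{\frac{\sqrt{1601}}{40} - \frac{17}{98}} = \sqrt{- \frac{17}{98} + \frac{\sqrt{1601}}{40}}$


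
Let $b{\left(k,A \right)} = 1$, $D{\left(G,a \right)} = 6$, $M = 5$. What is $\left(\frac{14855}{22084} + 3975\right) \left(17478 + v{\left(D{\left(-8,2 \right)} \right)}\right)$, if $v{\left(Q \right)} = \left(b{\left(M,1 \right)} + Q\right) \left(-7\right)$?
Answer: $\frac{1530244500895}{22084} \approx 6.9292 \cdot 10^{7}$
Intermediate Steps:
$v{\left(Q \right)} = -7 - 7 Q$ ($v{\left(Q \right)} = \left(1 + Q\right) \left(-7\right) = -7 - 7 Q$)
$\left(\frac{14855}{22084} + 3975\right) \left(17478 + v{\left(D{\left(-8,2 \right)} \right)}\right) = \left(\frac{14855}{22084} + 3975\right) \left(17478 - 49\right) = \frac{87798755}{22084} \cdot 17429 = \frac{1530244500895}{22084}$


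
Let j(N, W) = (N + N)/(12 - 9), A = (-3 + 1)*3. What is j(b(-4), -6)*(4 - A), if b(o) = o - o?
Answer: 0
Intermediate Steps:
b(o) = 0
A = -6 (A = -2*3 = -6)
j(N, W) = 2*N/3 (j(N, W) = (2*N)/3 = (2*N)*(⅓) = 2*N/3)
j(b(-4), -6)*(4 - A) = ((⅔)*0)*(4 - 1*(-6)) = 0*(4 + 6) = 0*10 = 0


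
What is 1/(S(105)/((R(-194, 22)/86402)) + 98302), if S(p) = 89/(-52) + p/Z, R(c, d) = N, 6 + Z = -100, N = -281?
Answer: 387218/38386021683 ≈ 1.0087e-5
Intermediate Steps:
Z = -106 (Z = -6 - 100 = -106)
R(c, d) = -281
S(p) = -89/52 - p/106 (S(p) = 89/(-52) + p/(-106) = 89*(-1/52) + p*(-1/106) = -89/52 - p/106)
1/(S(105)/((R(-194, 22)/86402)) + 98302) = 1/((-89/52 - 1/106*105)/((-281/86402)) + 98302) = 1/((-89/52 - 105/106)/((-281*1/86402)) + 98302) = 1/(-7447/(2756*(-281/86402)) + 98302) = 1/(-7447/2756*(-86402/281) + 98302) = 1/(321717847/387218 + 98302) = 1/(38386021683/387218) = 387218/38386021683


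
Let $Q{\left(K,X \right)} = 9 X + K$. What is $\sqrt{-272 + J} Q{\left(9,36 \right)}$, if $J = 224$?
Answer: $1332 i \sqrt{3} \approx 2307.1 i$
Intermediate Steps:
$Q{\left(K,X \right)} = K + 9 X$
$\sqrt{-272 + J} Q{\left(9,36 \right)} = \sqrt{-272 + 224} \left(9 + 9 \cdot 36\right) = \sqrt{-48} \left(9 + 324\right) = 4 i \sqrt{3} \cdot 333 = 1332 i \sqrt{3}$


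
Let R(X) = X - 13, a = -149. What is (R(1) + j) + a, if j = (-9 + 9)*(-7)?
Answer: -161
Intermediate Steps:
R(X) = -13 + X
j = 0 (j = 0*(-7) = 0)
(R(1) + j) + a = ((-13 + 1) + 0) - 149 = (-12 + 0) - 149 = -12 - 149 = -161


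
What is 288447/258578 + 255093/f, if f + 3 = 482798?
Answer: 205222207119/124840165510 ≈ 1.6439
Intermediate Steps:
f = 482795 (f = -3 + 482798 = 482795)
288447/258578 + 255093/f = 288447/258578 + 255093/482795 = 205222207119/124840165510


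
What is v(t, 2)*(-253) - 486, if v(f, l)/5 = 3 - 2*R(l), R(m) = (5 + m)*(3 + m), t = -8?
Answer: 84269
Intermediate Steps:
R(m) = (3 + m)*(5 + m)
v(f, l) = -135 - 80*l - 10*l² (v(f, l) = 5*(3 - 2*(15 + l² + 8*l)) = 5*(3 + (-30 - 16*l - 2*l²)) = 5*(-27 - 16*l - 2*l²) = -135 - 80*l - 10*l²)
v(t, 2)*(-253) - 486 = (-135 - 80*2 - 10*2²)*(-253) - 486 = (-135 - 160 - 10*4)*(-253) - 486 = (-135 - 160 - 40)*(-253) - 486 = -335*(-253) - 486 = 84755 - 486 = 84269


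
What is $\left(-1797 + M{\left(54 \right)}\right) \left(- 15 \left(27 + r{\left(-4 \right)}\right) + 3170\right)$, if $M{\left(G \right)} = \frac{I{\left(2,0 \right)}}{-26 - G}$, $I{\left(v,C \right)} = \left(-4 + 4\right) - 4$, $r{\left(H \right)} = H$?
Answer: $- \frac{20305535}{4} \approx -5.0764 \cdot 10^{6}$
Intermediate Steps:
$I{\left(v,C \right)} = -4$ ($I{\left(v,C \right)} = 0 - 4 = -4$)
$M{\left(G \right)} = - \frac{4}{-26 - G}$
$\left(-1797 + M{\left(54 \right)}\right) \left(- 15 \left(27 + r{\left(-4 \right)}\right) + 3170\right) = \left(-1797 + \frac{4}{26 + 54}\right) \left(- 15 \left(27 - 4\right) + 3170\right) = \left(-1797 + \frac{4}{80}\right) \left(\left(-15\right) 23 + 3170\right) = \left(-1797 + 4 \cdot \frac{1}{80}\right) \left(-345 + 3170\right) = \left(-1797 + \frac{1}{20}\right) 2825 = \left(- \frac{35939}{20}\right) 2825 = - \frac{20305535}{4}$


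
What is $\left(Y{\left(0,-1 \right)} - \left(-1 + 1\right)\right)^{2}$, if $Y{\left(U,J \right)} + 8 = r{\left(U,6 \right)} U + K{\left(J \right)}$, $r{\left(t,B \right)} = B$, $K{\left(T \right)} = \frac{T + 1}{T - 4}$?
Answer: $64$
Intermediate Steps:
$K{\left(T \right)} = \frac{1 + T}{-4 + T}$
$Y{\left(U,J \right)} = -8 + 6 U + \frac{1 + J}{-4 + J}$ ($Y{\left(U,J \right)} = -8 + \left(6 U + \frac{1 + J}{-4 + J}\right) = -8 + 6 U + \frac{1 + J}{-4 + J}$)
$\left(Y{\left(0,-1 \right)} - \left(-1 + 1\right)\right)^{2} = \left(\frac{1 - 1 + 2 \left(-4 - 1\right) \left(-4 + 3 \cdot 0\right)}{-4 - 1} - \left(-1 + 1\right)\right)^{2} = \left(\frac{1 - 1 + 2 \left(-5\right) \left(-4 + 0\right)}{-5} - 0\right)^{2} = \left(- \frac{1 - 1 + 2 \left(-5\right) \left(-4\right)}{5} + 0\right)^{2} = \left(- \frac{1 - 1 + 40}{5} + 0\right)^{2} = \left(\left(- \frac{1}{5}\right) 40 + 0\right)^{2} = \left(-8 + 0\right)^{2} = \left(-8\right)^{2} = 64$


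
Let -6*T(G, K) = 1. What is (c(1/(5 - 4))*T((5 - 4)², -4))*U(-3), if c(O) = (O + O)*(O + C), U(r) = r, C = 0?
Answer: 1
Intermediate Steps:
T(G, K) = -⅙ (T(G, K) = -⅙*1 = -⅙)
c(O) = 2*O² (c(O) = (O + O)*(O + 0) = (2*O)*O = 2*O²)
(c(1/(5 - 4))*T((5 - 4)², -4))*U(-3) = ((2*(1/(5 - 4))²)*(-⅙))*(-3) = ((2*(1/1)²)*(-⅙))*(-3) = ((2*1²)*(-⅙))*(-3) = ((2*1)*(-⅙))*(-3) = (2*(-⅙))*(-3) = -⅓*(-3) = 1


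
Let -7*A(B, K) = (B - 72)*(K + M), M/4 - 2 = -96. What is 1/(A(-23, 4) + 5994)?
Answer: 7/6618 ≈ 0.0010577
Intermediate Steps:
M = -376 (M = 8 + 4*(-96) = 8 - 384 = -376)
A(B, K) = -(-376 + K)*(-72 + B)/7 (A(B, K) = -(B - 72)*(K - 376)/7 = -(-72 + B)*(-376 + K)/7 = -(-376 + K)*(-72 + B)/7)
1/(A(-23, 4) + 5994) = 1/((-27072/7 + (72/7)*4 + (376/7)*(-23) - ⅐*(-23)*4) + 5994) = 1/((-27072/7 + 288/7 - 8648/7 + 92/7) + 5994) = 1/(-35340/7 + 5994) = 1/(6618/7) = 7/6618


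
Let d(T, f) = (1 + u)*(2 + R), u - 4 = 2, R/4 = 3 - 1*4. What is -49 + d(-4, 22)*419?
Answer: -5915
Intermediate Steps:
R = -4 (R = 4*(3 - 1*4) = 4*(3 - 4) = 4*(-1) = -4)
u = 6 (u = 4 + 2 = 6)
d(T, f) = -14 (d(T, f) = (1 + 6)*(2 - 4) = 7*(-2) = -14)
-49 + d(-4, 22)*419 = -49 - 14*419 = -49 - 5866 = -5915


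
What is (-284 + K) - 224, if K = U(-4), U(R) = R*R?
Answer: -492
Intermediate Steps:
U(R) = R²
K = 16 (K = (-4)² = 16)
(-284 + K) - 224 = (-284 + 16) - 224 = -268 - 224 = -492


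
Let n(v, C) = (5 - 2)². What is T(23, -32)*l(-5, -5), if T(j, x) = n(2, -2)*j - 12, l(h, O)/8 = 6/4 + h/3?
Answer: -260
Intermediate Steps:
n(v, C) = 9 (n(v, C) = 3² = 9)
l(h, O) = 12 + 8*h/3 (l(h, O) = 8*(6/4 + h/3) = 8*(6*(¼) + h*(⅓)) = 8*(3/2 + h/3) = 12 + 8*h/3)
T(j, x) = -12 + 9*j (T(j, x) = 9*j - 12 = -12 + 9*j)
T(23, -32)*l(-5, -5) = (-12 + 9*23)*(12 + (8/3)*(-5)) = (-12 + 207)*(12 - 40/3) = 195*(-4/3) = -260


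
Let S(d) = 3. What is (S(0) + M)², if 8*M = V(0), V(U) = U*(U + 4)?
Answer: 9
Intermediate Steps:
V(U) = U*(4 + U)
M = 0 (M = (0*(4 + 0))/8 = (0*4)/8 = (⅛)*0 = 0)
(S(0) + M)² = (3 + 0)² = 3² = 9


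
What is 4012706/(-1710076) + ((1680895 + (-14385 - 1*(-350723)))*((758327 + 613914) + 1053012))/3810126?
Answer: 348591257674024382/271483542899 ≈ 1.2840e+6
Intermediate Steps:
4012706/(-1710076) + ((1680895 + (-14385 - 1*(-350723)))*((758327 + 613914) + 1053012))/3810126 = 4012706*(-1/1710076) + ((1680895 + (-14385 + 350723))*(1372241 + 1053012))*(1/3810126) = -2006353/855038 + ((1680895 + 336338)*2425253)*(1/3810126) = -2006353/855038 + (2017233*2425253)*(1/3810126) = -2006353/855038 + 4892300384949*(1/3810126) = -2006353/855038 + 1630766794983/1270042 = 348591257674024382/271483542899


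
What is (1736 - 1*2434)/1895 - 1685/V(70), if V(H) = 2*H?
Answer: -658159/53060 ≈ -12.404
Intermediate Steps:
(1736 - 1*2434)/1895 - 1685/V(70) = (1736 - 1*2434)/1895 - 1685/(2*70) = (1736 - 2434)*(1/1895) - 1685/140 = -698*1/1895 - 1685*1/140 = -698/1895 - 337/28 = -658159/53060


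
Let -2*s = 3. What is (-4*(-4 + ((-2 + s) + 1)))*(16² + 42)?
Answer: 7748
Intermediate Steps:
s = -3/2 (s = -½*3 = -3/2 ≈ -1.5000)
(-4*(-4 + ((-2 + s) + 1)))*(16² + 42) = (-4*(-4 + ((-2 - 3/2) + 1)))*(16² + 42) = (-4*(-4 + (-7/2 + 1)))*(256 + 42) = -4*(-4 - 5/2)*298 = -4*(-13/2)*298 = 26*298 = 7748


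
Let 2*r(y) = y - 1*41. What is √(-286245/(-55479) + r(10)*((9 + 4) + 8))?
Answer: 9*I*√5410053178/36986 ≈ 17.898*I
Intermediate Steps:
r(y) = -41/2 + y/2 (r(y) = (y - 1*41)/2 = (y - 41)/2 = (-41 + y)/2 = -41/2 + y/2)
√(-286245/(-55479) + r(10)*((9 + 4) + 8)) = √(-286245/(-55479) + (-41/2 + (½)*10)*((9 + 4) + 8)) = √(-286245*(-1/55479) + (-41/2 + 5)*(13 + 8)) = √(95415/18493 - 31/2*21) = √(95415/18493 - 651/2) = √(-11848113/36986) = 9*I*√5410053178/36986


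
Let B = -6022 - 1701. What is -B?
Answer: 7723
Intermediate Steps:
B = -7723
-B = -1*(-7723) = 7723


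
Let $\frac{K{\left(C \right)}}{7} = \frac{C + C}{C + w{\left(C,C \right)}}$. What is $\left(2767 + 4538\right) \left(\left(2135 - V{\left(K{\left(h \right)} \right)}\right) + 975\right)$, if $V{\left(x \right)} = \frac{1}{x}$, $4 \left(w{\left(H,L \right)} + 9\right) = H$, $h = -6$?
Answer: $\frac{1272158445}{56} \approx 2.2717 \cdot 10^{7}$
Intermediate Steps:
$w{\left(H,L \right)} = -9 + \frac{H}{4}$
$K{\left(C \right)} = \frac{14 C}{-9 + \frac{5 C}{4}}$ ($K{\left(C \right)} = 7 \frac{C + C}{C + \left(-9 + \frac{C}{4}\right)} = 7 \frac{2 C}{-9 + \frac{5 C}{4}} = \frac{14 C}{-9 + \frac{5 C}{4}}$)
$\left(2767 + 4538\right) \left(\left(2135 - V{\left(K{\left(h \right)} \right)}\right) + 975\right) = \left(2767 + 4538\right) \left(\left(2135 - \frac{1}{56 \left(-6\right) \frac{1}{-36 + 5 \left(-6\right)}}\right) + 975\right) = 7305 \left(\left(2135 - \frac{1}{56 \left(-6\right) \frac{1}{-36 - 30}}\right) + 975\right) = 7305 \left(\left(2135 - \frac{1}{56 \left(-6\right) \frac{1}{-66}}\right) + 975\right) = 7305 \left(\left(2135 - \frac{1}{56 \left(-6\right) \left(- \frac{1}{66}\right)}\right) + 975\right) = 7305 \left(\left(2135 - \frac{1}{\frac{56}{11}}\right) + 975\right) = 7305 \left(\left(2135 - \frac{11}{56}\right) + 975\right) = 7305 \left(\frac{119549}{56} + 975\right) = 7305 \cdot \frac{174149}{56} = \frac{1272158445}{56}$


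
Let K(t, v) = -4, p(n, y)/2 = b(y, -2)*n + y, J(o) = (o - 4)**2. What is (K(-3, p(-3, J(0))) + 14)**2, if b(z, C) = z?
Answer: 100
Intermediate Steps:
J(o) = (-4 + o)**2
p(n, y) = 2*y + 2*n*y (p(n, y) = 2*(y*n + y) = 2*(n*y + y) = 2*(y + n*y) = 2*y + 2*n*y)
(K(-3, p(-3, J(0))) + 14)**2 = (-4 + 14)**2 = 10**2 = 100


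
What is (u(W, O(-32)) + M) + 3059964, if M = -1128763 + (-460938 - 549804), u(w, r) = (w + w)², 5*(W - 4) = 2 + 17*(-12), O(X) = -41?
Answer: 23143971/25 ≈ 9.2576e+5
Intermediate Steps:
W = -182/5 (W = 4 + (2 + 17*(-12))/5 = 4 + (2 - 204)/5 = 4 + (⅕)*(-202) = 4 - 202/5 = -182/5 ≈ -36.400)
u(w, r) = 4*w² (u(w, r) = (2*w)² = 4*w²)
M = -2139505 (M = -1128763 - 1010742 = -2139505)
(u(W, O(-32)) + M) + 3059964 = (4*(-182/5)² - 2139505) + 3059964 = (4*(33124/25) - 2139505) + 3059964 = (132496/25 - 2139505) + 3059964 = -53355129/25 + 3059964 = 23143971/25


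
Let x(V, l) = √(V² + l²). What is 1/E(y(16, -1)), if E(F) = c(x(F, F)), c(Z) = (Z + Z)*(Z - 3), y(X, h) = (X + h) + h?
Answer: 1/766 + 3*√2/21448 ≈ 0.0015033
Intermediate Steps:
y(X, h) = X + 2*h
c(Z) = 2*Z*(-3 + Z) (c(Z) = (2*Z)*(-3 + Z) = 2*Z*(-3 + Z))
E(F) = 2*√2*√(F²)*(-3 + √2*√(F²)) (E(F) = 2*√(F² + F²)*(-3 + √(F² + F²)) = 2*√(2*F²)*(-3 + √(2*F²)) = 2*(√2*√(F²))*(-3 + √2*√(F²)) = 2*√2*√(F²)*(-3 + √2*√(F²)))
1/E(y(16, -1)) = 1/(4*(16 + 2*(-1))² - 6*√2*√((16 + 2*(-1))²)) = 1/(4*(16 - 2)² - 6*√2*√((16 - 2)²)) = 1/(4*14² - 6*√2*√(14²)) = 1/(4*196 - 6*√2*√196) = 1/(784 - 6*√2*14) = 1/(784 - 84*√2)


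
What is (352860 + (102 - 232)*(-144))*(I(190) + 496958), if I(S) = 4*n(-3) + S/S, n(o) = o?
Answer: 184655566260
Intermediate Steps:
I(S) = -11 (I(S) = 4*(-3) + S/S = -12 + 1 = -11)
(352860 + (102 - 232)*(-144))*(I(190) + 496958) = (352860 + (102 - 232)*(-144))*(-11 + 496958) = (352860 - 130*(-144))*496947 = (352860 + 18720)*496947 = 371580*496947 = 184655566260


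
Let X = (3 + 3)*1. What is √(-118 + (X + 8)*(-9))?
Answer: 2*I*√61 ≈ 15.62*I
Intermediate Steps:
X = 6 (X = 6*1 = 6)
√(-118 + (X + 8)*(-9)) = √(-118 + (6 + 8)*(-9)) = √(-118 + 14*(-9)) = √(-118 - 126) = √(-244) = 2*I*√61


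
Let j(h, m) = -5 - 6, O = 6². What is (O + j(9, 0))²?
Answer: 625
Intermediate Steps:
O = 36
j(h, m) = -11
(O + j(9, 0))² = (36 - 11)² = 25² = 625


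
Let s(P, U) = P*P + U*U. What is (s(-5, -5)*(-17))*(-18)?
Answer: 15300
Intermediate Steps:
s(P, U) = P² + U²
(s(-5, -5)*(-17))*(-18) = (((-5)² + (-5)²)*(-17))*(-18) = ((25 + 25)*(-17))*(-18) = (50*(-17))*(-18) = -850*(-18) = 15300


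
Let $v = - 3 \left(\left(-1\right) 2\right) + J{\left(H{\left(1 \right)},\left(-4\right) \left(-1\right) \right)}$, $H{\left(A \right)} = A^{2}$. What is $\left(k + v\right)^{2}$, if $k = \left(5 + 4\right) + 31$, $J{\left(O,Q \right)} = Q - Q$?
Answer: $2116$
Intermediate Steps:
$J{\left(O,Q \right)} = 0$
$v = 6$ ($v = - 3 \left(\left(-1\right) 2\right) + 0 = \left(-3\right) \left(-2\right) + 0 = 6 + 0 = 6$)
$k = 40$ ($k = 9 + 31 = 40$)
$\left(k + v\right)^{2} = \left(40 + 6\right)^{2} = 46^{2} = 2116$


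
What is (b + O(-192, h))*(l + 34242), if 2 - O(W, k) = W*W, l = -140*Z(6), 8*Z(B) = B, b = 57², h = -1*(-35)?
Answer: -1147446981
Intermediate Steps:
h = 35
b = 3249
Z(B) = B/8
l = -105 (l = -35*6/2 = -140*¾ = -105)
O(W, k) = 2 - W² (O(W, k) = 2 - W*W = 2 - W²)
(b + O(-192, h))*(l + 34242) = (3249 + (2 - 1*(-192)²))*(-105 + 34242) = (3249 + (2 - 1*36864))*34137 = (3249 + (2 - 36864))*34137 = (3249 - 36862)*34137 = -33613*34137 = -1147446981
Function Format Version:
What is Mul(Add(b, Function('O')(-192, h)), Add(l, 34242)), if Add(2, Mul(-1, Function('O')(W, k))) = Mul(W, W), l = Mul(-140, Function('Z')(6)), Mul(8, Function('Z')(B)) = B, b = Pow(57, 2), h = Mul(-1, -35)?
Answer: -1147446981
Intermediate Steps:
h = 35
b = 3249
Function('Z')(B) = Mul(Rational(1, 8), B)
l = -105 (l = Mul(-140, Mul(Rational(1, 8), 6)) = Mul(-140, Rational(3, 4)) = -105)
Function('O')(W, k) = Add(2, Mul(-1, Pow(W, 2))) (Function('O')(W, k) = Add(2, Mul(-1, Mul(W, W))) = Add(2, Mul(-1, Pow(W, 2))))
Mul(Add(b, Function('O')(-192, h)), Add(l, 34242)) = Mul(Add(3249, Add(2, Mul(-1, Pow(-192, 2)))), Add(-105, 34242)) = Mul(Add(3249, Add(2, Mul(-1, 36864))), 34137) = Mul(Add(3249, Add(2, -36864)), 34137) = Mul(Add(3249, -36862), 34137) = Mul(-33613, 34137) = -1147446981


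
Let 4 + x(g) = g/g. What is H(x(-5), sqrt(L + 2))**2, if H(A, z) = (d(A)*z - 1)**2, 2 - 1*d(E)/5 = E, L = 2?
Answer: 5764801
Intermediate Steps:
d(E) = 10 - 5*E
x(g) = -3 (x(g) = -4 + g/g = -4 + 1 = -3)
H(A, z) = (-1 + z*(10 - 5*A))**2 (H(A, z) = ((10 - 5*A)*z - 1)**2 = (z*(10 - 5*A) - 1)**2 = (-1 + z*(10 - 5*A))**2)
H(x(-5), sqrt(L + 2))**2 = ((1 + 5*sqrt(2 + 2)*(-2 - 3))**2)**2 = ((1 + 5*sqrt(4)*(-5))**2)**2 = ((1 + 5*2*(-5))**2)**2 = ((1 - 50)**2)**2 = ((-49)**2)**2 = 2401**2 = 5764801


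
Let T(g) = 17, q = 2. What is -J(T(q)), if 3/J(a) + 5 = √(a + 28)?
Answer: -¾ - 9*√5/20 ≈ -1.7562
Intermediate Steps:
J(a) = 3/(-5 + √(28 + a)) (J(a) = 3/(-5 + √(a + 28)) = 3/(-5 + √(28 + a)))
-J(T(q)) = -3/(-5 + √(28 + 17)) = -3/(-5 + √45) = -3/(-5 + 3*√5)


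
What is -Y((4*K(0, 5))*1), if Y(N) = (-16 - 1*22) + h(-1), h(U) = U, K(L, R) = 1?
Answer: 39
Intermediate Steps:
Y(N) = -39 (Y(N) = (-16 - 1*22) - 1 = (-16 - 22) - 1 = -38 - 1 = -39)
-Y((4*K(0, 5))*1) = -1*(-39) = 39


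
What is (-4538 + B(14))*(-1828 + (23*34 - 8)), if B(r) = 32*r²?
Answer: -1827636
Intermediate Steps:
(-4538 + B(14))*(-1828 + (23*34 - 8)) = (-4538 + 32*14²)*(-1828 + (23*34 - 8)) = (-4538 + 32*196)*(-1828 + (782 - 8)) = (-4538 + 6272)*(-1828 + 774) = 1734*(-1054) = -1827636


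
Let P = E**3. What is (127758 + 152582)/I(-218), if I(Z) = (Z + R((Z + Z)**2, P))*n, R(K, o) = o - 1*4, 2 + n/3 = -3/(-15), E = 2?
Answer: 6550/27 ≈ 242.59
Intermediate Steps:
n = -27/5 (n = -6 + 3*(-3/(-15)) = -6 + 3*(-3*(-1/15)) = -6 + 3*(1/5) = -6 + 3/5 = -27/5 ≈ -5.4000)
P = 8 (P = 2**3 = 8)
R(K, o) = -4 + o (R(K, o) = o - 4 = -4 + o)
I(Z) = -108/5 - 27*Z/5 (I(Z) = (Z + (-4 + 8))*(-27/5) = (Z + 4)*(-27/5) = (4 + Z)*(-27/5) = -108/5 - 27*Z/5)
(127758 + 152582)/I(-218) = (127758 + 152582)/(-108/5 - 27/5*(-218)) = 280340/(-108/5 + 5886/5) = 280340/(5778/5) = 280340*(5/5778) = 6550/27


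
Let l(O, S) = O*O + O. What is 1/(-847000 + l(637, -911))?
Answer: -1/440594 ≈ -2.2697e-6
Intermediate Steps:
l(O, S) = O + O² (l(O, S) = O² + O = O + O²)
1/(-847000 + l(637, -911)) = 1/(-847000 + 637*(1 + 637)) = 1/(-847000 + 637*638) = 1/(-847000 + 406406) = 1/(-440594) = -1/440594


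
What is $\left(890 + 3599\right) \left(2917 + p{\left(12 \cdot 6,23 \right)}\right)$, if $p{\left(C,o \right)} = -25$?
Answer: $12982188$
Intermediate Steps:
$\left(890 + 3599\right) \left(2917 + p{\left(12 \cdot 6,23 \right)}\right) = \left(890 + 3599\right) \left(2917 - 25\right) = 4489 \cdot 2892 = 12982188$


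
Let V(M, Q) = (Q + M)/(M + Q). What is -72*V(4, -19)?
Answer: -72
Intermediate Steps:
V(M, Q) = 1 (V(M, Q) = (M + Q)/(M + Q) = 1)
-72*V(4, -19) = -72*1 = -72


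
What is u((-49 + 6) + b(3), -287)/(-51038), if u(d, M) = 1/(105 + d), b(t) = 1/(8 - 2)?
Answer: -3/9518587 ≈ -3.1517e-7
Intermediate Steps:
b(t) = 1/6
u((-49 + 6) + b(3), -287)/(-51038) = 1/((105 + ((-49 + 6) + 1/6))*(-51038)) = -1/51038/(105 + (-43 + 1/6)) = -1/51038/(105 - 257/6) = -1/51038/(373/6) = (6/373)*(-1/51038) = -3/9518587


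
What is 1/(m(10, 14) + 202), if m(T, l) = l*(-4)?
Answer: 1/146 ≈ 0.0068493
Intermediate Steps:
m(T, l) = -4*l
1/(m(10, 14) + 202) = 1/(-4*14 + 202) = 1/(-56 + 202) = 1/146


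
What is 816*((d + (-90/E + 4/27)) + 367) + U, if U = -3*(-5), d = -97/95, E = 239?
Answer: 60990326903/204345 ≈ 2.9847e+5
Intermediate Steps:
d = -97/95 (d = -97*1/95 = -97/95 ≈ -1.0211)
U = 15
816*((d + (-90/E + 4/27)) + 367) + U = 816*((-97/95 + (-90/239 + 4/27)) + 367) + 15 = 816*((-97/95 - 1474/6453) + 367) + 15 = 816*(-765971/613035 + 367) + 15 = 816*(224217874/613035) + 15 = 60987261728/204345 + 15 = 60990326903/204345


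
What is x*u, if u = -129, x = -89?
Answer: 11481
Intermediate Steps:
x*u = -89*(-129) = 11481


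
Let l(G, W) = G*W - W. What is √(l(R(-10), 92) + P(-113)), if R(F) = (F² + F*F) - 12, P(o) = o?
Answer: 9*√211 ≈ 130.73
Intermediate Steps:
R(F) = -12 + 2*F² (R(F) = (F² + F²) - 12 = 2*F² - 12 = -12 + 2*F²)
l(G, W) = -W + G*W
√(l(R(-10), 92) + P(-113)) = √(92*(-1 + (-12 + 2*(-10)²)) - 113) = √(92*(-1 + (-12 + 2*100)) - 113) = √(92*(-1 + (-12 + 200)) - 113) = √(92*(-1 + 188) - 113) = √(92*187 - 113) = √(17204 - 113) = √17091 = 9*√211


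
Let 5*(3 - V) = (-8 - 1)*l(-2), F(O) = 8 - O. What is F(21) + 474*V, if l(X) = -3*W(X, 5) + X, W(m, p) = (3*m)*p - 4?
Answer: 86729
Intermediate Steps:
W(m, p) = -4 + 3*m*p (W(m, p) = 3*m*p - 4 = -4 + 3*m*p)
l(X) = 12 - 44*X (l(X) = -3*(-4 + 3*X*5) + X = -3*(-4 + 15*X) + X = (12 - 45*X) + X = 12 - 44*X)
V = 183 (V = 3 - (-8 - 1)*(12 - 44*(-2))/5 = 3 - (-9)*(12 + 88)/5 = 3 - (-9)*100/5 = 3 - ⅕*(-900) = 3 + 180 = 183)
F(21) + 474*V = (8 - 1*21) + 474*183 = (8 - 21) + 86742 = -13 + 86742 = 86729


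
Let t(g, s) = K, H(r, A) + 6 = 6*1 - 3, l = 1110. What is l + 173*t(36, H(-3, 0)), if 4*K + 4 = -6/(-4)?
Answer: 8015/8 ≈ 1001.9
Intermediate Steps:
H(r, A) = -3 (H(r, A) = -6 + (6*1 - 3) = -6 + (6 - 3) = -6 + 3 = -3)
K = -5/8 (K = -1 + (-6/(-4))/4 = -1 + (-6*(-¼))/4 = -1 + (¼)*(3/2) = -1 + 3/8 = -5/8 ≈ -0.62500)
t(g, s) = -5/8
l + 173*t(36, H(-3, 0)) = 1110 + 173*(-5/8) = 1110 - 865/8 = 8015/8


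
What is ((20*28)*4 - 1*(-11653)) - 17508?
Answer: -3615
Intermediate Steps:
((20*28)*4 - 1*(-11653)) - 17508 = (560*4 + 11653) - 17508 = (2240 + 11653) - 17508 = 13893 - 17508 = -3615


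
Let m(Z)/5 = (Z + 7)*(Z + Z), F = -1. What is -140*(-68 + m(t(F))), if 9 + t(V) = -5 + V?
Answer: -158480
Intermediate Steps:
t(V) = -14 + V (t(V) = -9 + (-5 + V) = -14 + V)
m(Z) = 10*Z*(7 + Z) (m(Z) = 5*((Z + 7)*(Z + Z)) = 5*((7 + Z)*(2*Z)) = 5*(2*Z*(7 + Z)) = 10*Z*(7 + Z))
-140*(-68 + m(t(F))) = -140*(-68 + 10*(-14 - 1)*(7 + (-14 - 1))) = -140*(-68 + 10*(-15)*(7 - 15)) = -140*(-68 + 10*(-15)*(-8)) = -140*(-68 + 1200) = -140*1132 = -158480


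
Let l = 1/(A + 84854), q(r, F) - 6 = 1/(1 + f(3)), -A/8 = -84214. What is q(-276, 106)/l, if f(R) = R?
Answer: 9482075/2 ≈ 4.7410e+6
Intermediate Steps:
A = 673712 (A = -8*(-84214) = 673712)
q(r, F) = 25/4 (q(r, F) = 6 + 1/(1 + 3) = 6 + 1/4 = 6 + ¼ = 25/4)
l = 1/758566 (l = 1/(673712 + 84854) = 1/758566 ≈ 1.3183e-6)
q(-276, 106)/l = 25/(4*(1/758566)) = (25/4)*758566 = 9482075/2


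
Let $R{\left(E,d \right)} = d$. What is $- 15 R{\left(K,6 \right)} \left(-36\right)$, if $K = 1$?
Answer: $3240$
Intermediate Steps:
$- 15 R{\left(K,6 \right)} \left(-36\right) = \left(-15\right) 6 \left(-36\right) = \left(-90\right) \left(-36\right) = 3240$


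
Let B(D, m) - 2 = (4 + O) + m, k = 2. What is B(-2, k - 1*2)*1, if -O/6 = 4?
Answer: -18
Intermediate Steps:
O = -24 (O = -6*4 = -24)
B(D, m) = -18 + m (B(D, m) = 2 + ((4 - 24) + m) = 2 + (-20 + m) = -18 + m)
B(-2, k - 1*2)*1 = (-18 + (2 - 1*2))*1 = (-18 + (2 - 2))*1 = (-18 + 0)*1 = -18*1 = -18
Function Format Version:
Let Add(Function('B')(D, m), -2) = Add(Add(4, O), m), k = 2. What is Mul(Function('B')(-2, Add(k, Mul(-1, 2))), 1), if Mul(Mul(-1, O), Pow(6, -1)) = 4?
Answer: -18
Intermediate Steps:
O = -24 (O = Mul(-6, 4) = -24)
Function('B')(D, m) = Add(-18, m) (Function('B')(D, m) = Add(2, Add(Add(4, -24), m)) = Add(2, Add(-20, m)) = Add(-18, m))
Mul(Function('B')(-2, Add(k, Mul(-1, 2))), 1) = Mul(Add(-18, Add(2, Mul(-1, 2))), 1) = Mul(Add(-18, Add(2, -2)), 1) = Mul(Add(-18, 0), 1) = Mul(-18, 1) = -18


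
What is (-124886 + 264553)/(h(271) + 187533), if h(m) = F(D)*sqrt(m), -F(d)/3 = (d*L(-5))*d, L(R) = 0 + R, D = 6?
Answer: 2910241279/3898844721 - 2793340*sqrt(271)/1299614907 ≈ 0.71105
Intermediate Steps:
L(R) = R
F(d) = 15*d**2 (F(d) = -3*d*(-5)*d = -3*(-5*d)*d = -(-15)*d**2 = 15*d**2)
h(m) = 540*sqrt(m) (h(m) = (15*6**2)*sqrt(m) = (15*36)*sqrt(m) = 540*sqrt(m))
(-124886 + 264553)/(h(271) + 187533) = (-124886 + 264553)/(540*sqrt(271) + 187533) = 139667/(187533 + 540*sqrt(271))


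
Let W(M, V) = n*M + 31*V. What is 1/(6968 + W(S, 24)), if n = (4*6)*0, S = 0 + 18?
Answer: 1/7712 ≈ 0.00012967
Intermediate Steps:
S = 18
n = 0 (n = 24*0 = 0)
W(M, V) = 31*V (W(M, V) = 0*M + 31*V = 0 + 31*V = 31*V)
1/(6968 + W(S, 24)) = 1/(6968 + 31*24) = 1/(6968 + 744) = 1/7712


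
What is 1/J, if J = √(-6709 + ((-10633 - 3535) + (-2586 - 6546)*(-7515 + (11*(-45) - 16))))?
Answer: √8141395/24424185 ≈ 0.00011682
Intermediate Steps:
J = 3*√8141395 (J = √(-6709 + (-14168 - 9132*(-7515 + (-495 - 16)))) = √(-6709 + (-14168 - 9132*(-7515 - 511))) = √(-6709 + (-14168 - 9132*(-8026))) = √(-6709 + (-14168 + 73293432)) = √(-6709 + 73279264) = √73272555 = 3*√8141395 ≈ 8559.9)
1/J = 1/(3*√8141395) = √8141395/24424185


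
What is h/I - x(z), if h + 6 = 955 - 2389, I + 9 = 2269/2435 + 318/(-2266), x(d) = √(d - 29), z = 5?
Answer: 3972751200/22646083 - 2*I*√6 ≈ 175.43 - 4.899*I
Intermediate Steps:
x(d) = √(-29 + d)
I = -22646083/2758855 (I = -9 + (2269/2435 + 318/(-2266)) = -9 + (2269*(1/2435) + 318*(-1/2266)) = -9 + (2269/2435 - 159/1133) = -9 + 2183612/2758855 = -22646083/2758855 ≈ -8.2085)
h = -1440 (h = -6 + (955 - 2389) = -6 - 1434 = -1440)
h/I - x(z) = -1440/(-22646083/2758855) - √(-29 + 5) = -1440*(-2758855/22646083) - √(-24) = 3972751200/22646083 - 2*I*√6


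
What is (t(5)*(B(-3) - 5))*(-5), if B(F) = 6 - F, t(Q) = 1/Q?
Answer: -4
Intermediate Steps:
(t(5)*(B(-3) - 5))*(-5) = (((6 - 1*(-3)) - 5)/5)*(-5) = (((6 + 3) - 5)/5)*(-5) = ((9 - 5)/5)*(-5) = ((⅕)*4)*(-5) = (⅘)*(-5) = -4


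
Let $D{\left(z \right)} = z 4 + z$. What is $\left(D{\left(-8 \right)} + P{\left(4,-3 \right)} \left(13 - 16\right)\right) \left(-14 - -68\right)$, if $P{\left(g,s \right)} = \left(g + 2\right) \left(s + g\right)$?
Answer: $-3132$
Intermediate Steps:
$P{\left(g,s \right)} = \left(2 + g\right) \left(g + s\right)$
$D{\left(z \right)} = 5 z$ ($D{\left(z \right)} = 4 z + z = 5 z$)
$\left(D{\left(-8 \right)} + P{\left(4,-3 \right)} \left(13 - 16\right)\right) \left(-14 - -68\right) = \left(5 \left(-8\right) + \left(4^{2} + 2 \cdot 4 + 2 \left(-3\right) + 4 \left(-3\right)\right) \left(13 - 16\right)\right) \left(-14 - -68\right) = \left(-40 + \left(16 + 8 - 6 - 12\right) \left(-3\right)\right) \left(-14 + 68\right) = \left(-40 + 6 \left(-3\right)\right) 54 = \left(-40 - 18\right) 54 = \left(-58\right) 54 = -3132$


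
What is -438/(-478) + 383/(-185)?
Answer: -51022/44215 ≈ -1.1540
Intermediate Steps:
-438/(-478) + 383/(-185) = -438*(-1/478) + 383*(-1/185) = 219/239 - 383/185 = -51022/44215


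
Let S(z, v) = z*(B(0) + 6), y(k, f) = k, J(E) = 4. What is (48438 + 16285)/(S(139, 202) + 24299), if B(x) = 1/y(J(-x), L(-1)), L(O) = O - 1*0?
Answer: 258892/100671 ≈ 2.5717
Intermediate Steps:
L(O) = O (L(O) = O + 0 = O)
B(x) = ¼ (B(x) = 1/4 = ¼)
S(z, v) = 25*z/4 (S(z, v) = z*(¼ + 6) = z*(25/4) = 25*z/4)
(48438 + 16285)/(S(139, 202) + 24299) = (48438 + 16285)/((25/4)*139 + 24299) = 64723/(3475/4 + 24299) = 64723/(100671/4) = 64723*(4/100671) = 258892/100671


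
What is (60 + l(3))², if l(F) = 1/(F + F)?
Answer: 130321/36 ≈ 3620.0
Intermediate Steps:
l(F) = 1/(2*F)
(60 + l(3))² = (60 + (½)/3)² = (60 + (½)*(⅓))² = (60 + ⅙)² = (361/6)² = 130321/36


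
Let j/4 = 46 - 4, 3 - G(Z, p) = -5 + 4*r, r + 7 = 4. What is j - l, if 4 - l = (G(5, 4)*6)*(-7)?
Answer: -676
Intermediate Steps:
r = -3 (r = -7 + 4 = -3)
G(Z, p) = 20 (G(Z, p) = 3 - (-5 + 4*(-3)) = 3 - (-5 - 12) = 3 - 1*(-17) = 3 + 17 = 20)
l = 844 (l = 4 - 20*6*(-7) = 4 - 120*(-7) = 4 - 1*(-840) = 4 + 840 = 844)
j = 168 (j = 4*(46 - 4) = 4*42 = 168)
j - l = 168 - 1*844 = 168 - 844 = -676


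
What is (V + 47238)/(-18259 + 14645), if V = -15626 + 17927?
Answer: -49539/3614 ≈ -13.708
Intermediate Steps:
V = 2301
(V + 47238)/(-18259 + 14645) = (2301 + 47238)/(-18259 + 14645) = 49539/(-3614) = 49539*(-1/3614) = -49539/3614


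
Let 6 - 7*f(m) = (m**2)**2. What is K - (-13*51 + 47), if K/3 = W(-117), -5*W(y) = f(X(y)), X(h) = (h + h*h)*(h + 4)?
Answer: 3319253548442404479127918/7 ≈ 4.7418e+23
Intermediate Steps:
X(h) = (4 + h)*(h + h**2) (X(h) = (h + h**2)*(4 + h) = (4 + h)*(h + h**2))
f(m) = 6/7 - m**4/7
W(y) = -6/35 + y**4*(4 + y**2 + 5*y)**4/35 (W(y) = -(6/7 - y**4*(4 + y**2 + 5*y)**4/7)/5 = -6/35 + y**4*(4 + y**2 + 5*y)**4/35)
K = 3319253548442404479123606/7 (K = 3*(-6/35 + (1/35)*(-117)**4*(4 + (-117)**2 + 5*(-117))**4) = 3*(-6/35 + (1/35)*187388721*(4 + 13689 - 585)**4) = 3*(-6/35 + (1/35)*187388721*13108**4) = 3*(-6/35 + (1/35)*187388721*29521996937072896) = 3*(-6/35 + 5532089247404007465206016/35) = 3*(1106417849480801493041202/7) = 3319253548442404479123606/7 ≈ 4.7418e+23)
K - (-13*51 + 47) = 3319253548442404479123606/7 - (-13*51 + 47) = 3319253548442404479123606/7 - (-663 + 47) = 3319253548442404479123606/7 - 1*(-616) = 3319253548442404479123606/7 + 616 = 3319253548442404479127918/7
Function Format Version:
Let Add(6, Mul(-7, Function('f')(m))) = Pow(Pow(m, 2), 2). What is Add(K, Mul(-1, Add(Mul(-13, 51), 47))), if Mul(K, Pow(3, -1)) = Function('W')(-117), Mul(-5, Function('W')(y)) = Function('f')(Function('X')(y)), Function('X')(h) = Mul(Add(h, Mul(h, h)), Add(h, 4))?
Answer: Rational(3319253548442404479127918, 7) ≈ 4.7418e+23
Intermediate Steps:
Function('X')(h) = Mul(Add(4, h), Add(h, Pow(h, 2))) (Function('X')(h) = Mul(Add(h, Pow(h, 2)), Add(4, h)) = Mul(Add(4, h), Add(h, Pow(h, 2))))
Function('f')(m) = Add(Rational(6, 7), Mul(Rational(-1, 7), Pow(m, 4))) (Function('f')(m) = Add(Rational(6, 7), Mul(Rational(-1, 7), Pow(Pow(m, 2), 2))) = Add(Rational(6, 7), Mul(Rational(-1, 7), Pow(m, 4))))
Function('W')(y) = Add(Rational(-6, 35), Mul(Rational(1, 35), Pow(y, 4), Pow(Add(4, Pow(y, 2), Mul(5, y)), 4))) (Function('W')(y) = Mul(Rational(-1, 5), Add(Rational(6, 7), Mul(Rational(-1, 7), Pow(Mul(y, Add(4, Pow(y, 2), Mul(5, y))), 4)))) = Mul(Rational(-1, 5), Add(Rational(6, 7), Mul(Rational(-1, 7), Mul(Pow(y, 4), Pow(Add(4, Pow(y, 2), Mul(5, y)), 4))))) = Mul(Rational(-1, 5), Add(Rational(6, 7), Mul(Rational(-1, 7), Pow(y, 4), Pow(Add(4, Pow(y, 2), Mul(5, y)), 4)))) = Add(Rational(-6, 35), Mul(Rational(1, 35), Pow(y, 4), Pow(Add(4, Pow(y, 2), Mul(5, y)), 4))))
K = Rational(3319253548442404479123606, 7) (K = Mul(3, Add(Rational(-6, 35), Mul(Rational(1, 35), Pow(-117, 4), Pow(Add(4, Pow(-117, 2), Mul(5, -117)), 4)))) = Mul(3, Add(Rational(-6, 35), Mul(Rational(1, 35), 187388721, Pow(Add(4, 13689, -585), 4)))) = Mul(3, Add(Rational(-6, 35), Mul(Rational(1, 35), 187388721, Pow(13108, 4)))) = Mul(3, Add(Rational(-6, 35), Mul(Rational(1, 35), 187388721, 29521996937072896))) = Mul(3, Add(Rational(-6, 35), Rational(5532089247404007465206016, 35))) = Mul(3, Rational(1106417849480801493041202, 7)) = Rational(3319253548442404479123606, 7) ≈ 4.7418e+23)
Add(K, Mul(-1, Add(Mul(-13, 51), 47))) = Add(Rational(3319253548442404479123606, 7), Mul(-1, Add(Mul(-13, 51), 47))) = Add(Rational(3319253548442404479123606, 7), Mul(-1, Add(-663, 47))) = Add(Rational(3319253548442404479123606, 7), Mul(-1, -616)) = Add(Rational(3319253548442404479123606, 7), 616) = Rational(3319253548442404479127918, 7)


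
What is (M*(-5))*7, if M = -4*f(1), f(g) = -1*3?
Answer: -420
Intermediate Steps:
f(g) = -3
M = 12 (M = -4*(-3) = 12)
(M*(-5))*7 = (12*(-5))*7 = -60*7 = -420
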